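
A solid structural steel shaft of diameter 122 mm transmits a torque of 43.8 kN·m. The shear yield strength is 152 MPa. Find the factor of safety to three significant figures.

τ = 16T/(πd³) = 16×4.3800×10^7/(π×122³) = 122.8 MPa.
n = τ_limit/τ = 152/122.8 = 1.237.

n = 1.24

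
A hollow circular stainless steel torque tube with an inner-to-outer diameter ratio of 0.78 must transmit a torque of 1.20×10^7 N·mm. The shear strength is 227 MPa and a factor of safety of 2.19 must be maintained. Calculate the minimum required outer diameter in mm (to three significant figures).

τ_allow = 227/2.19 = 103.7 MPa.
For a hollow shaft τ = 16T/[πd_o³(1−k⁴)] with k = 0.78, so 1−k⁴ = 0.6298.
d_o³ = 16T/[π τ_allow (1−k⁴)] = 16×1.2000×10^7/(π×103.7×0.6298) = 936100 mm³.
d_o = 97.82 mm.

d_o = 97.8 mm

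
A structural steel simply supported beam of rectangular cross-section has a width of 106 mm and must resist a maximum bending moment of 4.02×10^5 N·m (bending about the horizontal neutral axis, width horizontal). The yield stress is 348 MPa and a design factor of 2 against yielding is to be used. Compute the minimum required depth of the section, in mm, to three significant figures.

σ_allow = 348/2 = 174.0 MPa.
For a rectangular section σ = 6M/(bh²), so h² = 6M/(b σ_allow) = 6×4.0200×10^8/(106×174.0) = 130800 mm².
h = 361.6 mm.

h = 362 mm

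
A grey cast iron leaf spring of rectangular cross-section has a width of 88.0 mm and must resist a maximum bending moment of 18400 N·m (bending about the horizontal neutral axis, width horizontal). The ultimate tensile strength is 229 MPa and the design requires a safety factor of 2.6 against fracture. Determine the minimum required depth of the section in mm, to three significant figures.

σ_allow = 229/2.6 = 88.08 MPa.
For a rectangular section σ = 6M/(bh²), so h² = 6M/(b σ_allow) = 6×1.8400×10^7/(88.0×88.08) = 14240 mm².
h = 119.3 mm.

h = 119 mm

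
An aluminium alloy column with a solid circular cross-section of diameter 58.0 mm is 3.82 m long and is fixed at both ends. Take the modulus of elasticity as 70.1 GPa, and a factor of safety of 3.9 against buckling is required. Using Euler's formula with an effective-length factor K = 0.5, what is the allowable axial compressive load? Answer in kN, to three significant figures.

P_allow = 27.0 kN

I = πd⁴/64 = π×58.0⁴/64 = 555500 mm⁴.
Effective length L_e = KL = 0.5×3.82 m = 1910 mm.
Euler critical load P_cr = π²EI/L_e² = π²×70100×555500/1910² = 105300 N.
P_allow = P_cr/n = 105300/3.9 = 27010 N.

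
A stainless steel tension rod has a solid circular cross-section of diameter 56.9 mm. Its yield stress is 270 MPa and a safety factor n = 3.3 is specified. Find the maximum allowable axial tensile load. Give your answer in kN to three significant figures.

F_allow = 208 kN

σ_allow = 270/3.3 = 81.82 MPa.
A = πd²/4 = π×56.9²/4 = 2543 mm².
F_allow = σ_allow × A = 81.82×2543 = 208000 N.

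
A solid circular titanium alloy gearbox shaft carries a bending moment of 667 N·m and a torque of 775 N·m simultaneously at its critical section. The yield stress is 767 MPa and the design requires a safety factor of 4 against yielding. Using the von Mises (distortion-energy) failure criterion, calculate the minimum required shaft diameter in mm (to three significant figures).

σ_allow = σ_y/n = 767/4 = 191.8 MPa.
For a solid shaft σ_b = 32M/(πd³) and τ = 16T/(πd³), so the von Mises stress is σ' = (16/πd³)·√(4M²+3T²).
√(4M²+3T²) = √(4×(667000)² + 3×(775000)²) = 1.892×10^6 N·mm.
d³ = 16×1.892×10^6/(π×191.8) = 50260 mm³.
d = 36.91 mm.

d = 36.9 mm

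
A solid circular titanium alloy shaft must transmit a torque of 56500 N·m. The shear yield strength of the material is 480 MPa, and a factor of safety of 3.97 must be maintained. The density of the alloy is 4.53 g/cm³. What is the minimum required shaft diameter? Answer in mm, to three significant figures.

Allowable shear stress τ_allow = 480/3.97 = 120.9 MPa.
For a solid shaft τ = 16T/(πd³), so d³ = 16T/(π τ_allow) = 16×5.6500×10^7/(π×120.9) = 2.380×10^6 mm³.
d = (2.380×10^6)^(1/3) = 133.5 mm.

d = 134 mm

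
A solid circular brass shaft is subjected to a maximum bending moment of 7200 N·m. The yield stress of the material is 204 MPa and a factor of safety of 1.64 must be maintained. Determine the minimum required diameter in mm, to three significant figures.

d = 83.9 mm

σ_allow = 204/1.64 = 124.4 MPa.
For a solid circular section σ = 32M/(πd³), so d³ = 32M/(π σ_allow) = 32×7200000/(π×124.4) = 589600 mm³.
d = 83.85 mm.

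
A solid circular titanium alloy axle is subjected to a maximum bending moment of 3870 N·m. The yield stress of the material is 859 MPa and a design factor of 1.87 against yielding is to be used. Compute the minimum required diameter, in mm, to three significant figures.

d = 44.1 mm

σ_allow = 859/1.87 = 459.4 MPa.
For a solid circular section σ = 32M/(πd³), so d³ = 32M/(π σ_allow) = 32×3870000/(π×459.4) = 85810 mm³.
d = 44.11 mm.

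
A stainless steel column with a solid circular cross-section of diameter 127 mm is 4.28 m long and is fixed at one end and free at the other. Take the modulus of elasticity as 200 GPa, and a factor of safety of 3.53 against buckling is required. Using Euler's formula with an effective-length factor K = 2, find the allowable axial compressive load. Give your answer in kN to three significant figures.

I = πd⁴/64 = π×127⁴/64 = 1.277×10^7 mm⁴.
Effective length L_e = KL = 2×4.28 m = 8560 mm.
Euler critical load P_cr = π²EI/L_e² = π²×200000×1.277×10^7/8560² = 344000 N.
P_allow = P_cr/n = 344000/3.53 = 97450 N.

P_allow = 97.5 kN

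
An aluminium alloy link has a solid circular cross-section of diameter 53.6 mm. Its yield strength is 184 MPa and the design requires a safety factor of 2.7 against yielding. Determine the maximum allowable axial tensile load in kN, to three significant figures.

F_allow = 154 kN

σ_allow = 184/2.7 = 68.15 MPa.
A = πd²/4 = π×53.6²/4 = 2256 mm².
F_allow = σ_allow × A = 68.15×2256 = 153800 N.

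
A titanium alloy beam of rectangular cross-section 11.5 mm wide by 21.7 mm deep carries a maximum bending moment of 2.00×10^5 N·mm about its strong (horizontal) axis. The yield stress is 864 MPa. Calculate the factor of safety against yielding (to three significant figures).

n = 3.90

Section modulus S = bh²/6 = 11.5×21.7²/6 = 902.5 mm³.
σ = M/S = 200000/902.5 = 221.6 MPa.
n = 864/221.6 = 3.899.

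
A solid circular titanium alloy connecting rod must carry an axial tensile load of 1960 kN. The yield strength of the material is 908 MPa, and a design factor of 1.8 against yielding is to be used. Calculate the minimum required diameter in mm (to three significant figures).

d = 70.3 mm

Allowable stress σ_allow = 908/1.8 = 504.4 MPa.
Required area A = F/σ_allow = 1960000/504.4 = 3885 mm².
A = πd²/4 → d = √(4A/π) = 70.34 mm.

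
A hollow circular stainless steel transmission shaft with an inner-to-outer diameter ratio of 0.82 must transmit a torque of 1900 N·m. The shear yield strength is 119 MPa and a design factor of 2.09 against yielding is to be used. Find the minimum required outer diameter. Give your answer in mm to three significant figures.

d_o = 67.7 mm

τ_allow = 119/2.09 = 56.94 MPa.
For a hollow shaft τ = 16T/[πd_o³(1−k⁴)] with k = 0.82, so 1−k⁴ = 0.5479.
d_o³ = 16T/[π τ_allow (1−k⁴)] = 16×1900000/(π×56.94×0.5479) = 310200 mm³.
d_o = 67.69 mm.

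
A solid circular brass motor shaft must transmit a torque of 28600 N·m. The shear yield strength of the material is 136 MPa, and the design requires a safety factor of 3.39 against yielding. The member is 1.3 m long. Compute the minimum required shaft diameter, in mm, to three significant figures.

d = 154 mm

Allowable shear stress τ_allow = 136/3.39 = 40.12 MPa.
For a solid shaft τ = 16T/(πd³), so d³ = 16T/(π τ_allow) = 16×2.8600×10^7/(π×40.12) = 3.631×10^6 mm³.
d = (3.631×10^6)^(1/3) = 153.7 mm.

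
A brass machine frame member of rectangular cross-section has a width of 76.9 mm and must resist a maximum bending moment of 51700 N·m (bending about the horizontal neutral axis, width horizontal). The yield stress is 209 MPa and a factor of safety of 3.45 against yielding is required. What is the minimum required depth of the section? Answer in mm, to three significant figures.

σ_allow = 209/3.45 = 60.58 MPa.
For a rectangular section σ = 6M/(bh²), so h² = 6M/(b σ_allow) = 6×5.1700×10^7/(76.9×60.58) = 66590 mm².
h = 258.0 mm.

h = 258 mm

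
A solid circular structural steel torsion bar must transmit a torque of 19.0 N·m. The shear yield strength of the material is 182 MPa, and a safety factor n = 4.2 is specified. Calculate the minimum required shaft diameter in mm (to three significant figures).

d = 13.1 mm

Allowable shear stress τ_allow = 182/4.2 = 43.33 MPa.
For a solid shaft τ = 16T/(πd³), so d³ = 16T/(π τ_allow) = 16×19000/(π×43.33) = 2233 mm³.
d = (2233)^(1/3) = 13.07 mm.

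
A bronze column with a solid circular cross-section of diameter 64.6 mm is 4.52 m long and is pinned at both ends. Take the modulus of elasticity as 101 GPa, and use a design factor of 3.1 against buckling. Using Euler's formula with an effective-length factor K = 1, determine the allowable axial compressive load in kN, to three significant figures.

I = πd⁴/64 = π×64.6⁴/64 = 854900 mm⁴.
Effective length L_e = KL = 1×4.52 m = 4520 mm.
Euler critical load P_cr = π²EI/L_e² = π²×101000×854900/4520² = 41710 N.
P_allow = P_cr/n = 41710/3.1 = 13450 N.

P_allow = 13.5 kN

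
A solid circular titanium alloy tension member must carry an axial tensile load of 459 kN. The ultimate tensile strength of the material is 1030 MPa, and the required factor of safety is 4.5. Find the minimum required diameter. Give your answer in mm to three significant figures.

d = 50.5 mm

Allowable stress σ_allow = 1030/4.5 = 228.9 MPa.
Required area A = F/σ_allow = 459000/228.9 = 2005 mm².
A = πd²/4 → d = √(4A/π) = 50.53 mm.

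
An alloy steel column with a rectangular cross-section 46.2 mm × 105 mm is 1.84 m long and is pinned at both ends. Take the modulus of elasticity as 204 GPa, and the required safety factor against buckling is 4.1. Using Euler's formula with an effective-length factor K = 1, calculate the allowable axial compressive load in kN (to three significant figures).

P_allow = 125 kN

Buckling occurs about the weak axis: I_min = h·b³/12 = 105×46.2³/12 = 862800 mm⁴ (b = 46.2 mm is the smaller dimension).
Effective length L_e = KL = 1×1.84 m = 1840 mm.
Euler critical load P_cr = π²EI/L_e² = π²×204000×862800/1840² = 513100 N.
P_allow = P_cr/n = 513100/4.1 = 125200 N.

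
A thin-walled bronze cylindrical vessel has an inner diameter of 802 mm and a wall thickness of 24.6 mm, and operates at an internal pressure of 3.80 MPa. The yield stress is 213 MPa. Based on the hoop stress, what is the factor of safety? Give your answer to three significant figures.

n = 3.44

σ_h = pD/(2t) = 3.80×802/(2×24.6) = 61.94 MPa.
n = 213/61.94 = 3.439.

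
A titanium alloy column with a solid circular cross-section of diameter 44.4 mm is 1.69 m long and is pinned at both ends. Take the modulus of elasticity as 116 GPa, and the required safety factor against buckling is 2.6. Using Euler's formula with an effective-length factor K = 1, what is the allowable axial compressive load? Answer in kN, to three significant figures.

I = πd⁴/64 = π×44.4⁴/64 = 190800 mm⁴.
Effective length L_e = KL = 1×1.69 m = 1690 mm.
Euler critical load P_cr = π²EI/L_e² = π²×116000×190800/1690² = 76470 N.
P_allow = P_cr/n = 76470/2.6 = 29410 N.

P_allow = 29.4 kN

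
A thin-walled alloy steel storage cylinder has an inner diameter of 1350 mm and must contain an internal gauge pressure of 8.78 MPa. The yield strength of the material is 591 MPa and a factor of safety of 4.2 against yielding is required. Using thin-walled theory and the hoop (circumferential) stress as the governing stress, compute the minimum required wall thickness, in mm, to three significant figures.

σ_allow = 591/4.2 = 140.7 MPa.
Hoop stress σ_h = pD/(2t), so t = pD/(2σ_allow) = 8.78×1350/(2×140.7) = 42.12 mm.

t = 42.1 mm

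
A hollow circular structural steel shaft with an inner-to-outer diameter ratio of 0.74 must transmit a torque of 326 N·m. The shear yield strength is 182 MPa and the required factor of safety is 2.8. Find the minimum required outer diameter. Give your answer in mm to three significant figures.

τ_allow = 182/2.8 = 65.00 MPa.
For a hollow shaft τ = 16T/[πd_o³(1−k⁴)] with k = 0.74, so 1−k⁴ = 0.7001.
d_o³ = 16T/[π τ_allow (1−k⁴)] = 16×326000/(π×65.00×0.7001) = 36480 mm³.
d_o = 33.17 mm.

d_o = 33.2 mm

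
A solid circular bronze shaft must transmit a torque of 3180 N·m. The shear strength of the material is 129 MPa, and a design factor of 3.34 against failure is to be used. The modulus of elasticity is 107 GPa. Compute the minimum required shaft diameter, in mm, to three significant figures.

d = 74.8 mm

Allowable shear stress τ_allow = 129/3.34 = 38.62 MPa.
For a solid shaft τ = 16T/(πd³), so d³ = 16T/(π τ_allow) = 16×3180000/(π×38.62) = 419300 mm³.
d = (419300)^(1/3) = 74.85 mm.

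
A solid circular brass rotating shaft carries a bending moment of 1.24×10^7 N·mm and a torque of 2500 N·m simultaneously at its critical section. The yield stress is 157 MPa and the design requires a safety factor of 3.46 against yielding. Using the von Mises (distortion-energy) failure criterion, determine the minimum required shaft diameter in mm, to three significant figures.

σ_allow = σ_y/n = 157/3.46 = 45.38 MPa.
For a solid shaft σ_b = 32M/(πd³) and τ = 16T/(πd³), so the von Mises stress is σ' = (16/πd³)·√(4M²+3T²).
√(4M²+3T²) = √(4×(1.240×10^7)² + 3×(2.500×10^6)²) = 2.518×10^7 N·mm.
d³ = 16×2.518×10^7/(π×45.38) = 2.826×10^6 mm³.
d = 141.4 mm.

d = 141 mm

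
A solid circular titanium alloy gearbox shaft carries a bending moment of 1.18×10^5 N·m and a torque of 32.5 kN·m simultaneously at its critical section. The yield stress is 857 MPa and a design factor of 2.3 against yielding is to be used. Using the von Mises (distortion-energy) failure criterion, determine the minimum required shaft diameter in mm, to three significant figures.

d = 149 mm

σ_allow = σ_y/n = 857/2.3 = 372.6 MPa.
For a solid shaft σ_b = 32M/(πd³) and τ = 16T/(πd³), so the von Mises stress is σ' = (16/πd³)·√(4M²+3T²).
√(4M²+3T²) = √(4×(1.180×10^8)² + 3×(3.250×10^7)²) = 2.426×10^8 N·mm.
d³ = 16×2.426×10^8/(π×372.6) = 3.316×10^6 mm³.
d = 149.1 mm.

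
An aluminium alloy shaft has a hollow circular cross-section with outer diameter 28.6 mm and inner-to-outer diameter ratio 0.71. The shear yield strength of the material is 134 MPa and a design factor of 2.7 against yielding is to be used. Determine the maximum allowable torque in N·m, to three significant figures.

τ_allow = 134/2.7 = 49.63 MPa.
For a hollow shaft T_allow = τ_allow·πd_o³(1−k⁴)/16 with 1−k⁴ = 0.7459, so πd_o³(1−k⁴)/16 = 3426 mm³.
T_allow = 49.63×3426 = 170000 N·mm = 170.0 N·m.

T_allow = 170 N·m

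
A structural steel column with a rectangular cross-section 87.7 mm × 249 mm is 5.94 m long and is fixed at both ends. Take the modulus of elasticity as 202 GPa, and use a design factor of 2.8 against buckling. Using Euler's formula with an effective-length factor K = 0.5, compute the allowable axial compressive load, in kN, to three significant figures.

Buckling occurs about the weak axis: I_min = h·b³/12 = 249×87.7³/12 = 1.400×10^7 mm⁴ (b = 87.7 mm is the smaller dimension).
Effective length L_e = KL = 0.5×5.94 m = 2970 mm.
Euler critical load P_cr = π²EI/L_e² = π²×202000×1.400×10^7/2970² = 3.163×10^6 N.
P_allow = P_cr/n = 3.163×10^6/2.8 = 1.130×10^6 N.

P_allow = 1130 kN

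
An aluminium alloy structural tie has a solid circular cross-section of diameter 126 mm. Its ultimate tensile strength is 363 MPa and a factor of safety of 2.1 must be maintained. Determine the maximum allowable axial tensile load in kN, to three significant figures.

F_allow = 2160 kN

σ_allow = 363/2.1 = 172.9 MPa.
A = πd²/4 = π×126²/4 = 12470 mm².
F_allow = σ_allow × A = 172.9×12470 = 2.155×10^6 N.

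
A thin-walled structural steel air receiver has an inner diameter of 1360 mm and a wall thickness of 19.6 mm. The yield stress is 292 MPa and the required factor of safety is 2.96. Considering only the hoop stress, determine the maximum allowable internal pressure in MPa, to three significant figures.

σ_allow = 292/2.96 = 98.65 MPa.
σ_h = pD/(2t) → p_allow = 2σ_allow t/D = 2×98.65×19.6/1360 = 2.843 MPa.

p_allow = 2.84 MPa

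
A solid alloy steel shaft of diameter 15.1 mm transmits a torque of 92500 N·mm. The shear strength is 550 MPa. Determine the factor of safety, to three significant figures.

τ = 16T/(πd³) = 16×92500/(π×15.1³) = 136.8 MPa.
n = τ_limit/τ = 550/136.8 = 4.020.

n = 4.02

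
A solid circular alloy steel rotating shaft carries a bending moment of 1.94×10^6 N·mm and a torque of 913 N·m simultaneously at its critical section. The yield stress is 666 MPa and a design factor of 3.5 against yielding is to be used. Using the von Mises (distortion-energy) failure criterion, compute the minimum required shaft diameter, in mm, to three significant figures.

d = 48.2 mm

σ_allow = σ_y/n = 666/3.5 = 190.3 MPa.
For a solid shaft σ_b = 32M/(πd³) and τ = 16T/(πd³), so the von Mises stress is σ' = (16/πd³)·√(4M²+3T²).
√(4M²+3T²) = √(4×(1.940×10^6)² + 3×(913000)²) = 4.190×10^6 N·mm.
d³ = 16×4.190×10^6/(π×190.3) = 112100 mm³.
d = 48.22 mm.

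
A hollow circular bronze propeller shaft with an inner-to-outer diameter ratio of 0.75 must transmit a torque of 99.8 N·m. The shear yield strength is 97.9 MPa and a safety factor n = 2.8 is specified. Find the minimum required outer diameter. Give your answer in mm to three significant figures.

τ_allow = 97.9/2.8 = 34.96 MPa.
For a hollow shaft τ = 16T/[πd_o³(1−k⁴)] with k = 0.75, so 1−k⁴ = 0.6836.
d_o³ = 16T/[π τ_allow (1−k⁴)] = 16×99800/(π×34.96×0.6836) = 21270 mm³.
d_o = 27.71 mm.

d_o = 27.7 mm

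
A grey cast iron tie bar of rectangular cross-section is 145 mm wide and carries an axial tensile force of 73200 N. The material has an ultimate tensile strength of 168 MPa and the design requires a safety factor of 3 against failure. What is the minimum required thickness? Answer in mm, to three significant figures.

t = 9.01 mm

σ_allow = 168/3 = 56.00 MPa.
Required area A = F/σ_allow = 73200/56.00 = 1307 mm².
t = A/w = 1307/145 = 9.015 mm.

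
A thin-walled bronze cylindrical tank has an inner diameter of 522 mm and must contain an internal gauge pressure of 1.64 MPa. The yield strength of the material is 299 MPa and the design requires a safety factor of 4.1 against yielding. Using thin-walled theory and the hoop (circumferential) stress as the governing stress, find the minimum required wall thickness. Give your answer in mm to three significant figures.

t = 5.87 mm

σ_allow = 299/4.1 = 72.93 MPa.
Hoop stress σ_h = pD/(2t), so t = pD/(2σ_allow) = 1.64×522/(2×72.93) = 5.869 mm.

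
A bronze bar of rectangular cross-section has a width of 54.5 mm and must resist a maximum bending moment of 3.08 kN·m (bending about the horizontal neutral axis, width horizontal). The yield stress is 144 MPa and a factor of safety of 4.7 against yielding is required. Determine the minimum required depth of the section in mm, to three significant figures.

σ_allow = 144/4.7 = 30.64 MPa.
For a rectangular section σ = 6M/(bh²), so h² = 6M/(b σ_allow) = 6×3080000/(54.5×30.64) = 11070 mm².
h = 105.2 mm.

h = 105 mm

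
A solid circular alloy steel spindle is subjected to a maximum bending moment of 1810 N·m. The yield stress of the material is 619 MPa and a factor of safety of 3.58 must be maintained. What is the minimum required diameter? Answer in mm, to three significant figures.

σ_allow = 619/3.58 = 172.9 MPa.
For a solid circular section σ = 32M/(πd³), so d³ = 32M/(π σ_allow) = 32×1810000/(π×172.9) = 106600 mm³.
d = 47.42 mm.

d = 47.4 mm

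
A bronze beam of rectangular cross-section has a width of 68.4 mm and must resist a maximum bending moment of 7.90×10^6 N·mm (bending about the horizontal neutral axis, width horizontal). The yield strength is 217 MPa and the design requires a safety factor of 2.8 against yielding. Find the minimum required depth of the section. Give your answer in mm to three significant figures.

σ_allow = 217/2.8 = 77.50 MPa.
For a rectangular section σ = 6M/(bh²), so h² = 6M/(b σ_allow) = 6×7900000/(68.4×77.50) = 8942 mm².
h = 94.56 mm.

h = 94.6 mm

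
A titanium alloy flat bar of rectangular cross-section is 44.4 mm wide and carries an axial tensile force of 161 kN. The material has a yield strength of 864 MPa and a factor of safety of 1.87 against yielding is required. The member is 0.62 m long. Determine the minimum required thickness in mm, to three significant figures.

σ_allow = 864/1.87 = 462.0 MPa.
Required area A = F/σ_allow = 161000/462.0 = 348.5 mm².
t = A/w = 348.5/44.4 = 7.848 mm.

t = 7.85 mm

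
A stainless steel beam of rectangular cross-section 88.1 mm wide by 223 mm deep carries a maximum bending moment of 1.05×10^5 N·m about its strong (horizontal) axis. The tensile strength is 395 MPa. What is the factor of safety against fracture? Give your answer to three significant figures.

n = 2.75

Section modulus S = bh²/6 = 88.1×223²/6 = 730200 mm³.
σ = M/S = 1.0500×10^8/730200 = 143.8 MPa.
n = 395/143.8 = 2.747.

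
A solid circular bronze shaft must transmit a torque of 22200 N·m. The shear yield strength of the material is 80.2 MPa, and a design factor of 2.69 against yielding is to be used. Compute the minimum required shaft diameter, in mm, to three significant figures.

d = 156 mm

Allowable shear stress τ_allow = 80.2/2.69 = 29.81 MPa.
For a solid shaft τ = 16T/(πd³), so d³ = 16T/(π τ_allow) = 16×2.2200×10^7/(π×29.81) = 3.792×10^6 mm³.
d = (3.792×10^6)^(1/3) = 155.9 mm.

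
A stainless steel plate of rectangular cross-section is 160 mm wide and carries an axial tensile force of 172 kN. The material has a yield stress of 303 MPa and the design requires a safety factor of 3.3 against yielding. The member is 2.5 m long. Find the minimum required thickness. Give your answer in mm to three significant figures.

t = 11.7 mm

σ_allow = 303/3.3 = 91.82 MPa.
Required area A = F/σ_allow = 172000/91.82 = 1873 mm².
t = A/w = 1873/160 = 11.71 mm.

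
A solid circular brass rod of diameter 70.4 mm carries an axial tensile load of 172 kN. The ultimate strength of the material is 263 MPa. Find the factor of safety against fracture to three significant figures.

n = 5.95

A = πd²/4 = 3893 mm².
σ = F/A = 172000/3893 = 44.19 MPa.
n = 263/44.19 = 5.952.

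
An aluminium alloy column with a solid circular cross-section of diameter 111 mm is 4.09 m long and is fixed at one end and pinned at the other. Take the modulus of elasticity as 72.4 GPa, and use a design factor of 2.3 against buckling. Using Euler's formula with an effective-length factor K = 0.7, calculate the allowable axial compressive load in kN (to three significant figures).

I = πd⁴/64 = π×111⁴/64 = 7.452×10^6 mm⁴.
Effective length L_e = KL = 0.7×4.09 m = 2863 mm.
Euler critical load P_cr = π²EI/L_e² = π²×72400×7.452×10^6/2863² = 649600 N.
P_allow = P_cr/n = 649600/2.3 = 282400 N.

P_allow = 282 kN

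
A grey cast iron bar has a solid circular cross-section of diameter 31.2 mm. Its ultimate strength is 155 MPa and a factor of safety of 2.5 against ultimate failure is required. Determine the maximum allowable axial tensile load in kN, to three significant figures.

σ_allow = 155/2.5 = 62.00 MPa.
A = πd²/4 = π×31.2²/4 = 764.5 mm².
F_allow = σ_allow × A = 62.00×764.5 = 47400 N.

F_allow = 47.4 kN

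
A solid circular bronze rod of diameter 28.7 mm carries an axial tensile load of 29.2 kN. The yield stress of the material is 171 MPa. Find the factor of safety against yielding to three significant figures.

A = πd²/4 = 646.9 mm².
σ = F/A = 29200/646.9 = 45.14 MPa.
n = 171/45.14 = 3.788.

n = 3.79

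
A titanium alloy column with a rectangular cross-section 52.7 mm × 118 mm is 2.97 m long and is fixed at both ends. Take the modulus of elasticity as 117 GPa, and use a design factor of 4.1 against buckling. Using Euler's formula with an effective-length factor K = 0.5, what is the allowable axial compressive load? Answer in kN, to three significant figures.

P_allow = 184 kN

Buckling occurs about the weak axis: I_min = h·b³/12 = 118×52.7³/12 = 1.439×10^6 mm⁴ (b = 52.7 mm is the smaller dimension).
Effective length L_e = KL = 0.5×2.97 m = 1485 mm.
Euler critical load P_cr = π²EI/L_e² = π²×117000×1.439×10^6/1485² = 753600 N.
P_allow = P_cr/n = 753600/4.1 = 183800 N.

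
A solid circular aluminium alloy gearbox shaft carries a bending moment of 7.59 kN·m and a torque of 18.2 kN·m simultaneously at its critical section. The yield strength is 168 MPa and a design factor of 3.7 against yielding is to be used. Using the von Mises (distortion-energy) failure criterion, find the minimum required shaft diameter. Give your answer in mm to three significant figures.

σ_allow = σ_y/n = 168/3.7 = 45.41 MPa.
For a solid shaft σ_b = 32M/(πd³) and τ = 16T/(πd³), so the von Mises stress is σ' = (16/πd³)·√(4M²+3T²).
√(4M²+3T²) = √(4×(7.590×10^6)² + 3×(1.820×10^7)²) = 3.499×10^7 N·mm.
d³ = 16×3.499×10^7/(π×45.41) = 3.924×10^6 mm³.
d = 157.7 mm.

d = 158 mm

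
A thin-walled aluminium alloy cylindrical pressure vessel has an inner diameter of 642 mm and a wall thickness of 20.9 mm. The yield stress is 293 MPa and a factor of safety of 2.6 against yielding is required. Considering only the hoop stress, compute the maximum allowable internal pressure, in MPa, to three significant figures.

p_allow = 7.34 MPa

σ_allow = 293/2.6 = 112.7 MPa.
σ_h = pD/(2t) → p_allow = 2σ_allow t/D = 2×112.7×20.9/642 = 7.337 MPa.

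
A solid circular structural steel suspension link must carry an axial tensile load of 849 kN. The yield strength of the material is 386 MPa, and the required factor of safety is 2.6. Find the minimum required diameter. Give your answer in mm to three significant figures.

Allowable stress σ_allow = 386/2.6 = 148.5 MPa.
Required area A = F/σ_allow = 849000/148.5 = 5719 mm².
A = πd²/4 → d = √(4A/π) = 85.33 mm.

d = 85.3 mm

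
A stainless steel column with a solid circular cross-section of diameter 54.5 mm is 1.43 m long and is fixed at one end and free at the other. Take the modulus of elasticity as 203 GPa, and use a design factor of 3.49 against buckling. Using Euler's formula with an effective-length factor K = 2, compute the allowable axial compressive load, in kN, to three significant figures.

I = πd⁴/64 = π×54.5⁴/64 = 433100 mm⁴.
Effective length L_e = KL = 2×1.43 m = 2860 mm.
Euler critical load P_cr = π²EI/L_e² = π²×203000×433100/2860² = 106100 N.
P_allow = P_cr/n = 106100/3.49 = 30390 N.

P_allow = 30.4 kN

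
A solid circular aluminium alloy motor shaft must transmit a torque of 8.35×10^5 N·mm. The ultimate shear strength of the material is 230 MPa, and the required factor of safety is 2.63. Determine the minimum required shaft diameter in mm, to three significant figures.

Allowable shear stress τ_allow = 230/2.63 = 87.45 MPa.
For a solid shaft τ = 16T/(πd³), so d³ = 16T/(π τ_allow) = 16×835000/(π×87.45) = 48630 mm³.
d = (48630)^(1/3) = 36.50 mm.

d = 36.5 mm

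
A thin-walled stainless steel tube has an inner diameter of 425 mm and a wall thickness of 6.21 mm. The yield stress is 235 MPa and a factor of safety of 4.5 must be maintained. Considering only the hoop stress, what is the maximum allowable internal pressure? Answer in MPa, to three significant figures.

σ_allow = 235/4.5 = 52.22 MPa.
σ_h = pD/(2t) → p_allow = 2σ_allow t/D = 2×52.22×6.21/425 = 1.526 MPa.

p_allow = 1.53 MPa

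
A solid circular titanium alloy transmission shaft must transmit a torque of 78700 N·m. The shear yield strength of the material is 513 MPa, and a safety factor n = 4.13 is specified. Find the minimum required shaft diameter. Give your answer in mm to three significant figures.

Allowable shear stress τ_allow = 513/4.13 = 124.2 MPa.
For a solid shaft τ = 16T/(πd³), so d³ = 16T/(π τ_allow) = 16×7.8700×10^7/(π×124.2) = 3.227×10^6 mm³.
d = (3.227×10^6)^(1/3) = 147.8 mm.

d = 148 mm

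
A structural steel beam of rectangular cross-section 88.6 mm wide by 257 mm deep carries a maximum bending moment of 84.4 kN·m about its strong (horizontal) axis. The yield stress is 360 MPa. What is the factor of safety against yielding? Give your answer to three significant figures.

Section modulus S = bh²/6 = 88.6×257²/6 = 975300 mm³.
σ = M/S = 8.4400×10^7/975300 = 86.54 MPa.
n = 360/86.54 = 4.160.

n = 4.16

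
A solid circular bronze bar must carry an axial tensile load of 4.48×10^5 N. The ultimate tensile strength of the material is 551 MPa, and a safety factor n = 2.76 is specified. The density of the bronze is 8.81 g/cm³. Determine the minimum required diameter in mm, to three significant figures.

d = 53.5 mm

Allowable stress σ_allow = 551/2.76 = 199.6 MPa.
Required area A = F/σ_allow = 448000/199.6 = 2244 mm².
A = πd²/4 → d = √(4A/π) = 53.45 mm.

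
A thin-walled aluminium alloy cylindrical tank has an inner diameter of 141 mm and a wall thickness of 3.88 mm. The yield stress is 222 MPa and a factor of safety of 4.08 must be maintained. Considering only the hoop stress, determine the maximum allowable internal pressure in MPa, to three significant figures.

σ_allow = 222/4.08 = 54.41 MPa.
σ_h = pD/(2t) → p_allow = 2σ_allow t/D = 2×54.41×3.88/141 = 2.995 MPa.

p_allow = 2.99 MPa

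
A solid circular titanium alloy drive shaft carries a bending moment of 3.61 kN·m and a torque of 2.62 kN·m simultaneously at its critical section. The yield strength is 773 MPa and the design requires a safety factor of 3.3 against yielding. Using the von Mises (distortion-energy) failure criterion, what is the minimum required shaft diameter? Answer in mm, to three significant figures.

σ_allow = σ_y/n = 773/3.3 = 234.2 MPa.
For a solid shaft σ_b = 32M/(πd³) and τ = 16T/(πd³), so the von Mises stress is σ' = (16/πd³)·√(4M²+3T²).
√(4M²+3T²) = √(4×(3.610×10^6)² + 3×(2.620×10^6)²) = 8.528×10^6 N·mm.
d³ = 16×8.528×10^6/(π×234.2) = 185400 mm³.
d = 57.02 mm.

d = 57.0 mm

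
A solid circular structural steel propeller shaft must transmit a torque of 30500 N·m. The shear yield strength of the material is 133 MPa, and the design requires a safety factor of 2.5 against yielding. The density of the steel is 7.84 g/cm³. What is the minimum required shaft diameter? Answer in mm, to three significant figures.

Allowable shear stress τ_allow = 133/2.5 = 53.20 MPa.
For a solid shaft τ = 16T/(πd³), so d³ = 16T/(π τ_allow) = 16×3.0500×10^7/(π×53.20) = 2.920×10^6 mm³.
d = (2.920×10^6)^(1/3) = 142.9 mm.

d = 143 mm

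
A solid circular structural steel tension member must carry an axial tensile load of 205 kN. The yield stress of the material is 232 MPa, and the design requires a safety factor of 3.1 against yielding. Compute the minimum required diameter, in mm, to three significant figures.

d = 59.1 mm

Allowable stress σ_allow = 232/3.1 = 74.84 MPa.
Required area A = F/σ_allow = 205000/74.84 = 2739 mm².
A = πd²/4 → d = √(4A/π) = 59.06 mm.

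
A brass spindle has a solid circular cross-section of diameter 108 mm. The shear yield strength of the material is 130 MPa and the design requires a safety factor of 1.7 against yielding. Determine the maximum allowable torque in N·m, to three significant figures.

T_allow = 18900 N·m

τ_allow = 130/1.7 = 76.47 MPa.
For a solid shaft T_allow = τ_allow·πd³/16; πd³/16 = π×108³/16 = 247300 mm³.
T_allow = 76.47×247300 = 1.891×10^7 N·mm = 18910 N·m.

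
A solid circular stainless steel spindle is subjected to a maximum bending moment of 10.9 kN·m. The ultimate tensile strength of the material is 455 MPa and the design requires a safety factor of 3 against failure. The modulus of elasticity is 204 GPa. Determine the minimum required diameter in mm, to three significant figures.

σ_allow = 455/3 = 151.7 MPa.
For a solid circular section σ = 32M/(πd³), so d³ = 32M/(π σ_allow) = 32×1.0900×10^7/(π×151.7) = 732000 mm³.
d = 90.13 mm.

d = 90.1 mm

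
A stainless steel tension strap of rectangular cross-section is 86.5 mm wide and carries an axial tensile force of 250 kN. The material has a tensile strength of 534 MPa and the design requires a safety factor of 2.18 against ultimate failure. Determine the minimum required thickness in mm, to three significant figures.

t = 11.8 mm

σ_allow = 534/2.18 = 245.0 MPa.
Required area A = F/σ_allow = 250000/245.0 = 1021 mm².
t = A/w = 1021/86.5 = 11.80 mm.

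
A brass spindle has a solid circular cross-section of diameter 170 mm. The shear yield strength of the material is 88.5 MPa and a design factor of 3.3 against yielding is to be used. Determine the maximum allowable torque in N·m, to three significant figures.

τ_allow = 88.5/3.3 = 26.82 MPa.
For a solid shaft T_allow = τ_allow·πd³/16; πd³/16 = π×170³/16 = 964700 mm³.
T_allow = 26.82×964700 = 2.587×10^7 N·mm = 25870 N·m.

T_allow = 25900 N·m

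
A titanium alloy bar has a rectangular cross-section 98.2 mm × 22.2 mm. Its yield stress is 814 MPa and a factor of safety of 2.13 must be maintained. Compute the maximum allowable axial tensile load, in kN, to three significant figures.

σ_allow = 814/2.13 = 382.2 MPa.
A = 98.2×22.2 = 2180 mm².
F_allow = σ_allow × A = 382.2×2180 = 833100 N.

F_allow = 833 kN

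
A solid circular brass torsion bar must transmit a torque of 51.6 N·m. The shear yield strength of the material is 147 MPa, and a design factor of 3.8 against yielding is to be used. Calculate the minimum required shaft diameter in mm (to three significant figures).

Allowable shear stress τ_allow = 147/3.8 = 38.68 MPa.
For a solid shaft τ = 16T/(πd³), so d³ = 16T/(π τ_allow) = 16×51600/(π×38.68) = 6793 mm³.
d = (6793)^(1/3) = 18.94 mm.

d = 18.9 mm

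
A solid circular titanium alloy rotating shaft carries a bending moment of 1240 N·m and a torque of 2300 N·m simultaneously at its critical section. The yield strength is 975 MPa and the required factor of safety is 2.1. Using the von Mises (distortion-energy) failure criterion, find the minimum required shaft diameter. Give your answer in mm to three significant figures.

σ_allow = σ_y/n = 975/2.1 = 464.3 MPa.
For a solid shaft σ_b = 32M/(πd³) and τ = 16T/(πd³), so the von Mises stress is σ' = (16/πd³)·√(4M²+3T²).
√(4M²+3T²) = √(4×(1.240×10^6)² + 3×(2.300×10^6)²) = 4.693×10^6 N·mm.
d³ = 16×4.693×10^6/(π×464.3) = 51480 mm³.
d = 37.20 mm.

d = 37.2 mm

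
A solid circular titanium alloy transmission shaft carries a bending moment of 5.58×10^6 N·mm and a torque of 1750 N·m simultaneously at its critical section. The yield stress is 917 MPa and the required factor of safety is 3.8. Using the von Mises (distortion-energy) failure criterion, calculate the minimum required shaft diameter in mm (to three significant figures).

σ_allow = σ_y/n = 917/3.8 = 241.3 MPa.
For a solid shaft σ_b = 32M/(πd³) and τ = 16T/(πd³), so the von Mises stress is σ' = (16/πd³)·√(4M²+3T²).
√(4M²+3T²) = √(4×(5.580×10^6)² + 3×(1.750×10^6)²) = 1.156×10^7 N·mm.
d³ = 16×1.156×10^7/(π×241.3) = 244100 mm³.
d = 62.49 mm.

d = 62.5 mm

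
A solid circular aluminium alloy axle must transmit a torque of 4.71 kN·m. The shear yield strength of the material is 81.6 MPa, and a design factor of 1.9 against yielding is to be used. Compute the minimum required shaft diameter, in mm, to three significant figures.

Allowable shear stress τ_allow = 81.6/1.9 = 42.95 MPa.
For a solid shaft τ = 16T/(πd³), so d³ = 16T/(π τ_allow) = 16×4710000/(π×42.95) = 558500 mm³.
d = (558500)^(1/3) = 82.35 mm.

d = 82.4 mm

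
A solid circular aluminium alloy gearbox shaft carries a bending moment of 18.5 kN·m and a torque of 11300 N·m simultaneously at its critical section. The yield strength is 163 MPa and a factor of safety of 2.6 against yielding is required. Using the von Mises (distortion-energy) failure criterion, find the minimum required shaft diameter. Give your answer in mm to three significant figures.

σ_allow = σ_y/n = 163/2.6 = 62.69 MPa.
For a solid shaft σ_b = 32M/(πd³) and τ = 16T/(πd³), so the von Mises stress is σ' = (16/πd³)·√(4M²+3T²).
√(4M²+3T²) = √(4×(1.850×10^7)² + 3×(1.130×10^7)²) = 4.186×10^7 N·mm.
d³ = 16×4.186×10^7/(π×62.69) = 3.400×10^6 mm³.
d = 150.4 mm.

d = 150 mm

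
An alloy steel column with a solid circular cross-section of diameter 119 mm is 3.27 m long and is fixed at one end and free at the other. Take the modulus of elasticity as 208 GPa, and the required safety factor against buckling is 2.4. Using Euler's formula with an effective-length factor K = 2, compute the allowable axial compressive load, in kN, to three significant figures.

P_allow = 197 kN

I = πd⁴/64 = π×119⁴/64 = 9.844×10^6 mm⁴.
Effective length L_e = KL = 2×3.27 m = 6540 mm.
Euler critical load P_cr = π²EI/L_e² = π²×208000×9.844×10^6/6540² = 472500 N.
P_allow = P_cr/n = 472500/2.4 = 196900 N.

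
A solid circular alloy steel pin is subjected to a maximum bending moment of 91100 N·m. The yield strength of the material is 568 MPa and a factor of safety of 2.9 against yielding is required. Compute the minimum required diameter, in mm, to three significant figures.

σ_allow = 568/2.9 = 195.9 MPa.
For a solid circular section σ = 32M/(πd³), so d³ = 32M/(π σ_allow) = 32×9.1100×10^7/(π×195.9) = 4.738×10^6 mm³.
d = 168.0 mm.

d = 168 mm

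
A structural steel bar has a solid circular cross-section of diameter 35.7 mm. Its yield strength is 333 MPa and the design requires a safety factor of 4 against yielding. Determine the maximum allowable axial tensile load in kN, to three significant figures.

σ_allow = 333/4 = 83.25 MPa.
A = πd²/4 = π×35.7²/4 = 1001 mm².
F_allow = σ_allow × A = 83.25×1001 = 83330 N.

F_allow = 83.3 kN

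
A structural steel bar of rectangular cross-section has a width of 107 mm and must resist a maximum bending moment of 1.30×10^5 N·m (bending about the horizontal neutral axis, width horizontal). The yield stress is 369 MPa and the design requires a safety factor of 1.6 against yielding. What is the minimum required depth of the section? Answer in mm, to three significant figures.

h = 178 mm

σ_allow = 369/1.6 = 230.6 MPa.
For a rectangular section σ = 6M/(bh²), so h² = 6M/(b σ_allow) = 6×1.3000×10^8/(107×230.6) = 31610 mm².
h = 177.8 mm.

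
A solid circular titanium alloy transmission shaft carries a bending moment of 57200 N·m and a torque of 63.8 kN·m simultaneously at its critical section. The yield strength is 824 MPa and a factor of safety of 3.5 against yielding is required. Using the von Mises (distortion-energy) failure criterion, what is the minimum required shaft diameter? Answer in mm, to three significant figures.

σ_allow = σ_y/n = 824/3.5 = 235.4 MPa.
For a solid shaft σ_b = 32M/(πd³) and τ = 16T/(πd³), so the von Mises stress is σ' = (16/πd³)·√(4M²+3T²).
√(4M²+3T²) = √(4×(5.720×10^7)² + 3×(6.380×10^7)²) = 1.591×10^8 N·mm.
d³ = 16×1.591×10^8/(π×235.4) = 3.441×10^6 mm³.
d = 151.0 mm.

d = 151 mm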